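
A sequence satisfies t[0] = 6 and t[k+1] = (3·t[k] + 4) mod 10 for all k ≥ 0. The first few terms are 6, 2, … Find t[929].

2

Listing terms: t[0] = 6,  t[1] = 2,  t[2] = 0,  t[3] = 4,  t[4] = 6.
Since t[4] = t[0] = 6, the sequence is periodic with period 4.
(929 - 0) mod 4 = 1, so t[929] = t[1] = 2.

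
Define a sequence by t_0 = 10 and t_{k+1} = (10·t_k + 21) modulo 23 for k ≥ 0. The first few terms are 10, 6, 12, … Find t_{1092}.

0

Computing terms: t_0 = 10; t_1 = 6; t_2 = 12; t_3 = 3; t_4 = 5; t_5 = 2; t_6 = 18; t_7 = 17; t_8 = 7; t_9 = 22; t_{10} = 11; t_{11} = 16; t_{12} = 20; t_{13} = 14; t_{14} = 0; t_{15} = 21; t_{16} = 1; t_{17} = 8; t_{18} = 9; t_{19} = 19; t_{20} = 4; t_{21} = 15; t_{22} = 10.
The sequence repeats with period 22.
(1092 - 0) mod 22 = 14, so t_{1092} = t_{14} = 0.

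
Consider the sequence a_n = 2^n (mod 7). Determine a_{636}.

1

Listing terms: a_1 = 2, a_2 = 4, a_3 = 1, a_4 = 2.
The sequence repeats with period 3.
So a_{636} = a_{1 + ((636-1) mod 3)} = a_3 = 1.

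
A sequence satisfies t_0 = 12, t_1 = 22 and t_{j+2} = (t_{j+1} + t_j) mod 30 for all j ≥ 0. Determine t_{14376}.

24

Computing terms: t_0 = 12; t_1 = 22; t_2 = 4; t_3 = 26; t_4 = 0; t_5 = 26; t_6 = 26; t_7 = 22; t_8 = 18; t_9 = 10; t_{10} = 28; t_{11} = 8; t_{12} = 6; t_{13} = 14; t_{14} = 20; t_{15} = 4; t_{16} = 24; t_{17} = 28; t_{18} = 22; t_{19} = 20; t_{20} = 12; t_{21} = 2; t_{22} = 14; t_{23} = 16; t_{24} = 0; t_{25} = 16; t_{26} = 16; t_{27} = 2; t_{28} = 18; t_{29} = 20; t_{30} = 8; t_{31} = 28; t_{32} = 6; t_{33} = 4; t_{34} = 10; t_{35} = 14; t_{36} = 24; t_{37} = 8; t_{38} = 2; t_{39} = 10; t_{40} = 12; t_{41} = 22.
Since (t_{40}, t_{41}) = (t_0, t_1) = (12, 22) (two consecutive terms determine the rest), the sequence is periodic with period 40.
(14376 - 0) mod 40 = 16, so t_{14376} = t_{16} = 24.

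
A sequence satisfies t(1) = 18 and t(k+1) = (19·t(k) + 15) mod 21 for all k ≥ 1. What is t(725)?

3

Computing terms: t(1) = 18,  t(2) = 0,  t(3) = 15,  t(4) = 6,  t(5) = 3,  t(6) = 9,  t(7) = 18.
The sequence repeats with period 6.
So t(725) = t(1 + ((725-1) mod 6)) = t(5) = 3.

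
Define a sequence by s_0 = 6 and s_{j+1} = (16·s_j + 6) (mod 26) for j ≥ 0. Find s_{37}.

We have s_0 = 6, s_1 = 24, s_2 = 0, s_3 = 6.
Since s_3 = s_0 = 6, the sequence is periodic with period 3.
(37 - 0) mod 3 = 1, so s_{37} = s_1 = 24.

24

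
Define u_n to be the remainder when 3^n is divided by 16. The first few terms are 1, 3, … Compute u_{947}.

11

Listing terms: u_0 = 1; u_1 = 3; u_2 = 9; u_3 = 11; u_4 = 1.
The sequence repeats with period 4.
(947 - 0) mod 4 = 3, so u_{947} = u_3 = 11.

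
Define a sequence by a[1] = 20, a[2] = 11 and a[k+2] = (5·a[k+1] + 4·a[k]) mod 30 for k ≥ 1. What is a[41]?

5

Listing terms: a[1] = 20; a[2] = 11; a[3] = 15; a[4] = 29; a[5] = 25; a[6] = 1; a[7] = 15; a[8] = 19; a[9] = 5; a[10] = 11; a[11] = 15.
Since (a[10], a[11]) = (a[2], a[3]) = (11, 15) (two consecutive terms determine the rest), the sequence is eventually periodic: after a pre-period of length 1 it cycles with period 8.
For k ≥ 2, a[k] depends only on (k - 2) mod 8. (41 - 2) mod 8 = 7, so a[41] = a[9] = 5.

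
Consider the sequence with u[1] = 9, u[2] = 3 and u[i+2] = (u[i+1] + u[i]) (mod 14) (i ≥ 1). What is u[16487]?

We have u[1] = 9,  u[2] = 3,  u[3] = 12,  u[4] = 1,  u[5] = 13,  u[6] = 0,  u[7] = 13,  u[8] = 13,  u[9] = 12,  u[10] = 11,  u[11] = 9,  u[12] = 6,  u[13] = 1,  u[14] = 7,  u[15] = 8,  u[16] = 1,  u[17] = 9,  u[18] = 10,  u[19] = 5,  u[20] = 1,  u[21] = 6,  u[22] = 7,  u[23] = 13,  u[24] = 6,  u[25] = 5,  u[26] = 11,  u[27] = 2,  u[28] = 13,  u[29] = 1,  u[30] = 0,  u[31] = 1,  u[32] = 1,  u[33] = 2,  u[34] = 3,  u[35] = 5,  u[36] = 8,  u[37] = 13,  u[38] = 7,  u[39] = 6,  u[40] = 13,  u[41] = 5,  u[42] = 4,  u[43] = 9,  u[44] = 13,  u[45] = 8,  u[46] = 7,  u[47] = 1,  u[48] = 8,  u[49] = 9,  u[50] = 3.
The sequence repeats with period 48.
(16487 - 1) mod 48 = 22, so u[16487] = u[23] = 13.

13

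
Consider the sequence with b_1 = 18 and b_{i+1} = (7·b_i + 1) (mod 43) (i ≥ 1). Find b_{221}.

Computing terms: b_1 = 18,  b_2 = 41,  b_3 = 30,  b_4 = 39,  b_5 = 16,  b_6 = 27,  b_7 = 18.
Since b_7 = b_1 = 18, the sequence is periodic with period 6.
So b_{221} = b_{1 + ((221-1) mod 6)} = b_5 = 16.

16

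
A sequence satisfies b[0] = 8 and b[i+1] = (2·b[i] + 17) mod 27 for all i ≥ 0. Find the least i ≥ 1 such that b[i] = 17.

b[0] = 8,  b[1] = 6,  b[2] = 2,  b[3] = 21,  b[4] = 5,  b[5] = 0,  b[6] = 17,  b[7] = 24,  b[8] = 11,  b[9] = 12,  b[10] = 14,  b[11] = 18,  b[12] = 26,  b[13] = 15,  b[14] = 20,  b[15] = 3,  b[16] = 23,  b[17] = 9,  b[18] = 8.
The sequence repeats with period 18.
The value 17 first appears (with i ≥ 1) at b[6].

6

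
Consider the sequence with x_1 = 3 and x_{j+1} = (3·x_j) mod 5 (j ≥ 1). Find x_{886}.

x_1 = 3, x_2 = 4, x_3 = 2, x_4 = 1, x_5 = 3.
The sequence repeats with period 4.
(886 - 1) mod 4 = 1, so x_{886} = x_2 = 4.

4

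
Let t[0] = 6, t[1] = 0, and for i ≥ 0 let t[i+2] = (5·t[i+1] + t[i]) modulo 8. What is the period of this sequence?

Listing terms: t[0] = 6; t[1] = 0; t[2] = 6; t[3] = 6; t[4] = 4; t[5] = 2; t[6] = 6; t[7] = 0.
The sequence repeats with period 6.

6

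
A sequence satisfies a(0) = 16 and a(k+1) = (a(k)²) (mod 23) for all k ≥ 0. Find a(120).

a(0) = 16; a(1) = 3; a(2) = 9; a(3) = 12; a(4) = 6; a(5) = 13; a(6) = 8; a(7) = 18; a(8) = 2; a(9) = 4; a(10) = 16.
The sequence repeats with period 10.
So a(120) = a(0 + ((120-0) mod 10)) = a(0) = 16.

16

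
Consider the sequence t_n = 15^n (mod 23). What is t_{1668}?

Computing terms: t_0 = 1, t_1 = 15, t_2 = 18, t_3 = 17, t_4 = 2, t_5 = 7, t_6 = 13, t_7 = 11, t_8 = 4, t_9 = 14, t_{10} = 3, t_{11} = 22, t_{12} = 8, t_{13} = 5, t_{14} = 6, t_{15} = 21, t_{16} = 16, t_{17} = 10, t_{18} = 12, t_{19} = 19, t_{20} = 9, t_{21} = 20, t_{22} = 1.
The sequence repeats with period 22.
(1668 - 0) mod 22 = 18, so t_{1668} = t_{18} = 12.

12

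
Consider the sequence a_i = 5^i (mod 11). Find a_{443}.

4

a_0 = 1; a_1 = 5; a_2 = 3; a_3 = 4; a_4 = 9; a_5 = 1.
The sequence repeats with period 5.
(443 - 0) mod 5 = 3, so a_{443} = a_3 = 4.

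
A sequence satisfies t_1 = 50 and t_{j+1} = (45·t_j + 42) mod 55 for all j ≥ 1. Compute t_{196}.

We have t_1 = 50,  t_2 = 37,  t_3 = 2,  t_4 = 22,  t_5 = 42,  t_6 = 7,  t_7 = 27,  t_8 = 47,  t_9 = 12,  t_{10} = 32,  t_{11} = 52,  t_{12} = 17,  t_{13} = 37.
Since t_{13} = t_2 = 37, the sequence is eventually periodic: after a pre-period of length 1 it cycles with period 11.
For j ≥ 2, t_j depends only on (j - 2) mod 11. (196 - 2) mod 11 = 7, so t_{196} = t_9 = 12.

12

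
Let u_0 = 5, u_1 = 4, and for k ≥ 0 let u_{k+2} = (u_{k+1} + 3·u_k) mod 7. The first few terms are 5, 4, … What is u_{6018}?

u_0 = 5, u_1 = 4, u_2 = 5, u_3 = 3, u_4 = 4, u_5 = 6, u_6 = 4, u_7 = 1, u_8 = 6, u_9 = 2, u_{10} = 6, u_{11} = 5, u_{12} = 2, u_{13} = 3, u_{14} = 2, u_{15} = 4, u_{16} = 3, u_{17} = 1, u_{18} = 3, u_{19} = 6, u_{20} = 1, u_{21} = 5, u_{22} = 1, u_{23} = 2, u_{24} = 5, u_{25} = 4.
Since (u_{24}, u_{25}) = (u_0, u_1) = (5, 4) (two consecutive terms determine the rest), the sequence is periodic with period 24.
(6018 - 0) mod 24 = 18, so u_{6018} = u_{18} = 3.

3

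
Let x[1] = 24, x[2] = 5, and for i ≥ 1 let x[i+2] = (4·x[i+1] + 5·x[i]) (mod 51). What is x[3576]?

49

Listing terms: x[1] = 24,  x[2] = 5,  x[3] = 38,  x[4] = 24,  x[5] = 31,  x[6] = 40,  x[7] = 9,  x[8] = 32,  x[9] = 20,  x[10] = 36,  x[11] = 40,  x[12] = 34,  x[13] = 30,  x[14] = 35,  x[15] = 35,  x[16] = 9,  x[17] = 7,  x[18] = 22,  x[19] = 21,  x[20] = 41,  x[21] = 14,  x[22] = 6,  x[23] = 43,  x[24] = 49,  x[25] = 3,  x[26] = 2,  x[27] = 23,  x[28] = 0,  x[29] = 13,  x[30] = 1,  x[31] = 18,  x[32] = 26,  x[33] = 41,  x[34] = 39,  x[35] = 4,  x[36] = 7,  x[37] = 48,  x[38] = 23,  x[39] = 26,  x[40] = 15,  x[41] = 37,  x[42] = 19,  x[43] = 6,  x[44] = 17,  x[45] = 47,  x[46] = 18,  x[47] = 1,  x[48] = 43,  x[49] = 24,  x[50] = 5.
The sequence repeats with period 48.
So x[3576] = x[1 + ((3576-1) mod 48)] = x[24] = 49.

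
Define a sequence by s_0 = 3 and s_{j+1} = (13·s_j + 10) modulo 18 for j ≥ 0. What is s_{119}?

Listing terms: s_0 = 3; s_1 = 13; s_2 = 17; s_3 = 15; s_4 = 7; s_5 = 11; s_6 = 9; s_7 = 1; s_8 = 5; s_9 = 3.
The sequence repeats with period 9.
(119 - 0) mod 9 = 2, so s_{119} = s_2 = 17.

17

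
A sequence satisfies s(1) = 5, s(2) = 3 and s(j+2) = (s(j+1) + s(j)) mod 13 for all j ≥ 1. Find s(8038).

3

We have s(1) = 5,  s(2) = 3,  s(3) = 8,  s(4) = 11,  s(5) = 6,  s(6) = 4,  s(7) = 10,  s(8) = 1,  s(9) = 11,  s(10) = 12,  s(11) = 10,  s(12) = 9,  s(13) = 6,  s(14) = 2,  s(15) = 8,  s(16) = 10,  s(17) = 5,  s(18) = 2,  s(19) = 7,  s(20) = 9,  s(21) = 3,  s(22) = 12,  s(23) = 2,  s(24) = 1,  s(25) = 3,  s(26) = 4,  s(27) = 7,  s(28) = 11,  s(29) = 5,  s(30) = 3.
Since (s(29), s(30)) = (s(1), s(2)) = (5, 3) (two consecutive terms determine the rest), the sequence is periodic with period 28.
So s(8038) = s(1 + ((8038-1) mod 28)) = s(2) = 3.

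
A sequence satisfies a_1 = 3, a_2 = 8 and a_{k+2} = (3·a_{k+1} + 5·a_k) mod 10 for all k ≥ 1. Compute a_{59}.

4

Listing terms: a_1 = 3,  a_2 = 8,  a_3 = 9,  a_4 = 7,  a_5 = 6,  a_6 = 3,  a_7 = 9,  a_8 = 2,  a_9 = 1,  a_{10} = 3,  a_{11} = 4,  a_{12} = 7,  a_{13} = 1,  a_{14} = 8,  a_{15} = 9.
Since (a_{14}, a_{15}) = (a_2, a_3) = (8, 9) (two consecutive terms determine the rest), the sequence is eventually periodic: after a pre-period of length 1 it cycles with period 12.
For k ≥ 2, a_k depends only on (k - 2) mod 12. (59 - 2) mod 12 = 9, so a_{59} = a_{11} = 4.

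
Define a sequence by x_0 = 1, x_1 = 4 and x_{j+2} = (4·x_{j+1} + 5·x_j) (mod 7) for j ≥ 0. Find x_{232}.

We have x_0 = 1, x_1 = 4, x_2 = 0, x_3 = 6, x_4 = 3, x_5 = 0, x_6 = 1, x_7 = 4.
Since (x_6, x_7) = (x_0, x_1) = (1, 4) (two consecutive terms determine the rest), the sequence is periodic with period 6.
(232 - 0) mod 6 = 4, so x_{232} = x_4 = 3.

3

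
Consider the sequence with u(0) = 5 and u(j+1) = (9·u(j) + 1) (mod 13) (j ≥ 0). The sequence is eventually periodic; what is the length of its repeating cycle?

u(0) = 5,  u(1) = 7,  u(2) = 12,  u(3) = 5.
The sequence repeats with period 3.

3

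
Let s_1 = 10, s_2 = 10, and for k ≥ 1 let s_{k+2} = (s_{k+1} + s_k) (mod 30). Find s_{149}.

s_1 = 10, s_2 = 10, s_3 = 20, s_4 = 0, s_5 = 20, s_6 = 20, s_7 = 10, s_8 = 0, s_9 = 10, s_{10} = 10.
Since (s_9, s_{10}) = (s_1, s_2) = (10, 10) (two consecutive terms determine the rest), the sequence is periodic with period 8.
So s_{149} = s_{1 + ((149-1) mod 8)} = s_5 = 20.

20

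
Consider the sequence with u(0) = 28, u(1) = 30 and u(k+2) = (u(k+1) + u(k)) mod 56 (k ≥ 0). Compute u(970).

26

Computing terms: u(0) = 28,  u(1) = 30,  u(2) = 2,  u(3) = 32,  u(4) = 34,  u(5) = 10,  u(6) = 44,  u(7) = 54,  u(8) = 42,  u(9) = 40,  u(10) = 26,  u(11) = 10,  u(12) = 36,  u(13) = 46,  u(14) = 26,  u(15) = 16,  u(16) = 42,  u(17) = 2,  u(18) = 44,  u(19) = 46,  u(20) = 34,  u(21) = 24,  u(22) = 2,  u(23) = 26,  u(24) = 28,  u(25) = 54,  u(26) = 26,  u(27) = 24,  u(28) = 50,  u(29) = 18,  u(30) = 12,  u(31) = 30,  u(32) = 42,  u(33) = 16,  u(34) = 2,  u(35) = 18,  u(36) = 20,  u(37) = 38,  u(38) = 2,  u(39) = 40,  u(40) = 42,  u(41) = 26,  u(42) = 12,  u(43) = 38,  u(44) = 50,  u(45) = 32,  u(46) = 26,  u(47) = 2,  u(48) = 28,  u(49) = 30.
Since (u(48), u(49)) = (u(0), u(1)) = (28, 30) (two consecutive terms determine the rest), the sequence is periodic with period 48.
(970 - 0) mod 48 = 10, so u(970) = u(10) = 26.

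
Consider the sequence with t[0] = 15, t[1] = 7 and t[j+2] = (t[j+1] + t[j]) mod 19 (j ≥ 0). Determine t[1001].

Computing terms: t[0] = 15, t[1] = 7, t[2] = 3, t[3] = 10, t[4] = 13, t[5] = 4, t[6] = 17, t[7] = 2, t[8] = 0, t[9] = 2, t[10] = 2, t[11] = 4, t[12] = 6, t[13] = 10, t[14] = 16, t[15] = 7, t[16] = 4, t[17] = 11, t[18] = 15, t[19] = 7.
The sequence repeats with period 18.
(1001 - 0) mod 18 = 11, so t[1001] = t[11] = 4.

4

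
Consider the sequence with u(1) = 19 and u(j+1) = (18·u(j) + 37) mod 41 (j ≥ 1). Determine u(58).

12

u(1) = 19, u(2) = 10, u(3) = 12, u(4) = 7, u(5) = 40, u(6) = 19.
Since u(6) = u(1) = 19, the sequence is periodic with period 5.
So u(58) = u(1 + ((58-1) mod 5)) = u(3) = 12.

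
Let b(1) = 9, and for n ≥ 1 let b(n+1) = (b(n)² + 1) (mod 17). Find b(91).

9

Listing terms: b(1) = 9,  b(2) = 14,  b(3) = 10,  b(4) = 16,  b(5) = 2,  b(6) = 5,  b(7) = 9.
Since b(7) = b(1) = 9, the sequence is periodic with period 6.
So b(91) = b(1 + ((91-1) mod 6)) = b(1) = 9.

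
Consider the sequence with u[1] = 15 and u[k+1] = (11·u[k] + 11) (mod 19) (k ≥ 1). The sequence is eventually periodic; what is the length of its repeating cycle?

u[1] = 15,  u[2] = 5,  u[3] = 9,  u[4] = 15.
The sequence repeats with period 3.

3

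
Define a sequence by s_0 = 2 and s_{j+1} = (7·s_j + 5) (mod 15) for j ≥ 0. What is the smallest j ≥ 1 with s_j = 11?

We have s_0 = 2, s_1 = 4, s_2 = 3, s_3 = 11, s_4 = 7, s_5 = 9, s_6 = 8, s_7 = 1, s_8 = 12, s_9 = 14, s_{10} = 13, s_{11} = 6, s_{12} = 2.
Since s_{12} = s_0 = 2, the sequence is periodic with period 12.
The value 11 first appears (with j ≥ 1) at s_3.

3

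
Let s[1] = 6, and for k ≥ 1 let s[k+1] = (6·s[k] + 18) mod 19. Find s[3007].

We have s[1] = 6, s[2] = 16, s[3] = 0, s[4] = 18, s[5] = 12, s[6] = 14, s[7] = 7, s[8] = 3, s[9] = 17, s[10] = 6.
The sequence repeats with period 9.
So s[3007] = s[1 + ((3007-1) mod 9)] = s[1] = 6.

6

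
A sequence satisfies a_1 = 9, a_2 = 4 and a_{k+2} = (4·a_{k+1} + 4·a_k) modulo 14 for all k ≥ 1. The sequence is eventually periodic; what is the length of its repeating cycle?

6

We have a_1 = 9,  a_2 = 4,  a_3 = 10,  a_4 = 0,  a_5 = 12,  a_6 = 6,  a_7 = 2,  a_8 = 4,  a_9 = 10.
Since (a_8, a_9) = (a_2, a_3) = (4, 10) (two consecutive terms determine the rest), the sequence is eventually periodic: after a pre-period of length 1 it cycles with period 6.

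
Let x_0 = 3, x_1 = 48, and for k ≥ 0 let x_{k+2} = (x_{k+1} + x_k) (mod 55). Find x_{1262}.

51

x_0 = 3; x_1 = 48; x_2 = 51; x_3 = 44; x_4 = 40; x_5 = 29; x_6 = 14; x_7 = 43; x_8 = 2; x_9 = 45; x_{10} = 47; x_{11} = 37; x_{12} = 29; x_{13} = 11; x_{14} = 40; x_{15} = 51; x_{16} = 36; x_{17} = 32; x_{18} = 13; x_{19} = 45; x_{20} = 3; x_{21} = 48.
Since (x_{20}, x_{21}) = (x_0, x_1) = (3, 48) (two consecutive terms determine the rest), the sequence is periodic with period 20.
So x_{1262} = x_{0 + ((1262-0) mod 20)} = x_2 = 51.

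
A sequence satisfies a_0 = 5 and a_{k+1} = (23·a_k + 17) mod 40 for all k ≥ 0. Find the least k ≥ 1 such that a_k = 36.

a_0 = 5,  a_1 = 12,  a_2 = 13,  a_3 = 36,  a_4 = 5.
Since a_4 = a_0 = 5, the sequence is periodic with period 4.
The value 36 first appears (with k ≥ 1) at a_3.

3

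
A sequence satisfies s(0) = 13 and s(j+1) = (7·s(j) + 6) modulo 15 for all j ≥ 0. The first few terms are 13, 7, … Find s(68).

13

s(0) = 13; s(1) = 7; s(2) = 10; s(3) = 1; s(4) = 13.
Since s(4) = s(0) = 13, the sequence is periodic with period 4.
(68 - 0) mod 4 = 0, so s(68) = s(0) = 13.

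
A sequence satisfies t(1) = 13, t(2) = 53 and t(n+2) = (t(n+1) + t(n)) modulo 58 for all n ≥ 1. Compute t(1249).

t(1) = 13; t(2) = 53; t(3) = 8; t(4) = 3; t(5) = 11; t(6) = 14; t(7) = 25; t(8) = 39; t(9) = 6; t(10) = 45; t(11) = 51; t(12) = 38; t(13) = 31; t(14) = 11; t(15) = 42; t(16) = 53; t(17) = 37; t(18) = 32; t(19) = 11; t(20) = 43; t(21) = 54; t(22) = 39; t(23) = 35; t(24) = 16; t(25) = 51; t(26) = 9; t(27) = 2; t(28) = 11; t(29) = 13; t(30) = 24; t(31) = 37; t(32) = 3; t(33) = 40; t(34) = 43; t(35) = 25; t(36) = 10; t(37) = 35; t(38) = 45; t(39) = 22; t(40) = 9; t(41) = 31; t(42) = 40; t(43) = 13; t(44) = 53.
Since (t(43), t(44)) = (t(1), t(2)) = (13, 53) (two consecutive terms determine the rest), the sequence is periodic with period 42.
So t(1249) = t(1 + ((1249-1) mod 42)) = t(31) = 37.

37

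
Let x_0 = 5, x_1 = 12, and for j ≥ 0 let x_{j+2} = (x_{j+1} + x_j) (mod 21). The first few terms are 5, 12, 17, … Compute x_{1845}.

12

Computing terms: x_0 = 5, x_1 = 12, x_2 = 17, x_3 = 8, x_4 = 4, x_5 = 12, x_6 = 16, x_7 = 7, x_8 = 2, x_9 = 9, x_{10} = 11, x_{11} = 20, x_{12} = 10, x_{13} = 9, x_{14} = 19, x_{15} = 7, x_{16} = 5, x_{17} = 12.
Since (x_{16}, x_{17}) = (x_0, x_1) = (5, 12) (two consecutive terms determine the rest), the sequence is periodic with period 16.
(1845 - 0) mod 16 = 5, so x_{1845} = x_5 = 12.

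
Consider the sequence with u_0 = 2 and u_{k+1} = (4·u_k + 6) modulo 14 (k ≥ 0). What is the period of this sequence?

We have u_0 = 2; u_1 = 0; u_2 = 6; u_3 = 2.
Since u_3 = u_0 = 2, the sequence is periodic with period 3.

3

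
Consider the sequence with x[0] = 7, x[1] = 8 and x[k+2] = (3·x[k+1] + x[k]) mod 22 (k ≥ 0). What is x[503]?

9

Computing terms: x[0] = 7, x[1] = 8, x[2] = 9, x[3] = 13, x[4] = 4, x[5] = 3, x[6] = 13, x[7] = 20, x[8] = 7, x[9] = 19, x[10] = 20, x[11] = 13, x[12] = 15, x[13] = 14, x[14] = 13, x[15] = 9, x[16] = 18, x[17] = 19, x[18] = 9, x[19] = 2, x[20] = 15, x[21] = 3, x[22] = 2, x[23] = 9, x[24] = 7, x[25] = 8.
The sequence repeats with period 24.
(503 - 0) mod 24 = 23, so x[503] = x[23] = 9.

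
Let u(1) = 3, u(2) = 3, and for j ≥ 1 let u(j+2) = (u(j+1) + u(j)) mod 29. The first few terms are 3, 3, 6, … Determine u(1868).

Listing terms: u(1) = 3,  u(2) = 3,  u(3) = 6,  u(4) = 9,  u(5) = 15,  u(6) = 24,  u(7) = 10,  u(8) = 5,  u(9) = 15,  u(10) = 20,  u(11) = 6,  u(12) = 26,  u(13) = 3,  u(14) = 0,  u(15) = 3,  u(16) = 3.
Since (u(15), u(16)) = (u(1), u(2)) = (3, 3) (two consecutive terms determine the rest), the sequence is periodic with period 14.
(1868 - 1) mod 14 = 5, so u(1868) = u(6) = 24.

24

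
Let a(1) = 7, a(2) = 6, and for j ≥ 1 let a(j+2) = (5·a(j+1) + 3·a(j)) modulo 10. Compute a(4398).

We have a(1) = 7,  a(2) = 6,  a(3) = 1,  a(4) = 3,  a(5) = 8,  a(6) = 9,  a(7) = 9,  a(8) = 2,  a(9) = 7,  a(10) = 1,  a(11) = 6,  a(12) = 3,  a(13) = 3,  a(14) = 4,  a(15) = 9,  a(16) = 7,  a(17) = 2,  a(18) = 1,  a(19) = 1,  a(20) = 8,  a(21) = 3,  a(22) = 9,  a(23) = 4,  a(24) = 7,  a(25) = 7,  a(26) = 6.
The sequence repeats with period 24.
So a(4398) = a(1 + ((4398-1) mod 24)) = a(6) = 9.

9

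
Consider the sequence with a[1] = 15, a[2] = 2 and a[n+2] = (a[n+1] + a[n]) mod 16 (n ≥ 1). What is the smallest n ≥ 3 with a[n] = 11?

We have a[1] = 15,  a[2] = 2,  a[3] = 1,  a[4] = 3,  a[5] = 4,  a[6] = 7,  a[7] = 11,  a[8] = 2,  a[9] = 13,  a[10] = 15,  a[11] = 12,  a[12] = 11,  a[13] = 7,  a[14] = 2,  a[15] = 9,  a[16] = 11,  a[17] = 4,  a[18] = 15,  a[19] = 3,  a[20] = 2,  a[21] = 5,  a[22] = 7,  a[23] = 12,  a[24] = 3,  a[25] = 15,  a[26] = 2.
Since (a[25], a[26]) = (a[1], a[2]) = (15, 2) (two consecutive terms determine the rest), the sequence is periodic with period 24.
The value 11 first appears (with n ≥ 3) at a[7].

7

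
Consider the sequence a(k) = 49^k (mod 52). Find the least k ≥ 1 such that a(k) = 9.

2

a(0) = 1,  a(1) = 49,  a(2) = 9,  a(3) = 25,  a(4) = 29,  a(5) = 17,  a(6) = 1.
The sequence repeats with period 6.
The value 9 first appears (with k ≥ 1) at a(2).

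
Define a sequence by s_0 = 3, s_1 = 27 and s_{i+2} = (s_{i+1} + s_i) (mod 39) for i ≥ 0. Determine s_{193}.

s_0 = 3; s_1 = 27; s_2 = 30; s_3 = 18; s_4 = 9; s_5 = 27; s_6 = 36; s_7 = 24; s_8 = 21; s_9 = 6; s_{10} = 27; s_{11} = 33; s_{12} = 21; s_{13} = 15; s_{14} = 36; s_{15} = 12; s_{16} = 9; s_{17} = 21; s_{18} = 30; s_{19} = 12; s_{20} = 3; s_{21} = 15; s_{22} = 18; s_{23} = 33; s_{24} = 12; s_{25} = 6; s_{26} = 18; s_{27} = 24; s_{28} = 3; s_{29} = 27.
The sequence repeats with period 28.
So s_{193} = s_{0 + ((193-0) mod 28)} = s_{25} = 6.

6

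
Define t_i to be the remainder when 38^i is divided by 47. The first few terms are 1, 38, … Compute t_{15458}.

Listing terms: t_0 = 1; t_1 = 38; t_2 = 34; t_3 = 23; t_4 = 28; t_5 = 30; t_6 = 12; t_7 = 33; t_8 = 32; t_9 = 41; t_{10} = 7; t_{11} = 31; t_{12} = 3; t_{13} = 20; t_{14} = 8; t_{15} = 22; t_{16} = 37; t_{17} = 43; t_{18} = 36; t_{19} = 5; t_{20} = 2; t_{21} = 29; t_{22} = 21; t_{23} = 46; t_{24} = 9; t_{25} = 13; t_{26} = 24; t_{27} = 19; t_{28} = 17; t_{29} = 35; t_{30} = 14; t_{31} = 15; t_{32} = 6; t_{33} = 40; t_{34} = 16; t_{35} = 44; t_{36} = 27; t_{37} = 39; t_{38} = 25; t_{39} = 10; t_{40} = 4; t_{41} = 11; t_{42} = 42; t_{43} = 45; t_{44} = 18; t_{45} = 26; t_{46} = 1.
The sequence repeats with period 46.
So t_{15458} = t_{0 + ((15458-0) mod 46)} = t_2 = 34.

34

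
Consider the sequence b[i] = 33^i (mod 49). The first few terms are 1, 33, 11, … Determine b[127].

Computing terms: b[0] = 1; b[1] = 33; b[2] = 11; b[3] = 20; b[4] = 23; b[5] = 24; b[6] = 8; b[7] = 19; b[8] = 39; b[9] = 13; b[10] = 37; b[11] = 45; b[12] = 15; b[13] = 5; b[14] = 18; b[15] = 6; b[16] = 2; b[17] = 17; b[18] = 22; b[19] = 40; b[20] = 46; b[21] = 48; b[22] = 16; b[23] = 38; b[24] = 29; b[25] = 26; b[26] = 25; b[27] = 41; b[28] = 30; b[29] = 10; b[30] = 36; b[31] = 12; b[32] = 4; b[33] = 34; b[34] = 44; b[35] = 31; b[36] = 43; b[37] = 47; b[38] = 32; b[39] = 27; b[40] = 9; b[41] = 3; b[42] = 1.
Since b[42] = b[0] = 1, the sequence is periodic with period 42.
So b[127] = b[0 + ((127-0) mod 42)] = b[1] = 33.

33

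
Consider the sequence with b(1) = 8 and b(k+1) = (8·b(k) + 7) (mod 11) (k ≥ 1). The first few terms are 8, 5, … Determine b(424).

9

b(1) = 8, b(2) = 5, b(3) = 3, b(4) = 9, b(5) = 2, b(6) = 1, b(7) = 4, b(8) = 6, b(9) = 0, b(10) = 7, b(11) = 8.
The sequence repeats with period 10.
So b(424) = b(1 + ((424-1) mod 10)) = b(4) = 9.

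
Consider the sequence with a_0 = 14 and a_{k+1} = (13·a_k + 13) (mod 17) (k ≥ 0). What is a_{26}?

15

We have a_0 = 14; a_1 = 8; a_2 = 15; a_3 = 4; a_4 = 14.
Since a_4 = a_0 = 14, the sequence is periodic with period 4.
(26 - 0) mod 4 = 2, so a_{26} = a_2 = 15.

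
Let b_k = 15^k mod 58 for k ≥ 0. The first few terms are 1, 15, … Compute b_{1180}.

We have b_0 = 1, b_1 = 15, b_2 = 51, b_3 = 11, b_4 = 49, b_5 = 39, b_6 = 5, b_7 = 17, b_8 = 23, b_9 = 55, b_{10} = 13, b_{11} = 21, b_{12} = 25, b_{13} = 27, b_{14} = 57, b_{15} = 43, b_{16} = 7, b_{17} = 47, b_{18} = 9, b_{19} = 19, b_{20} = 53, b_{21} = 41, b_{22} = 35, b_{23} = 3, b_{24} = 45, b_{25} = 37, b_{26} = 33, b_{27} = 31, b_{28} = 1.
Since b_{28} = b_0 = 1, the sequence is periodic with period 28.
So b_{1180} = b_{0 + ((1180-0) mod 28)} = b_4 = 49.

49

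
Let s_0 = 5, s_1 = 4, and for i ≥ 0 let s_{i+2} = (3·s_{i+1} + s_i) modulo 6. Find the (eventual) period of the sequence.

Computing terms: s_0 = 5,  s_1 = 4,  s_2 = 5,  s_3 = 1,  s_4 = 2,  s_5 = 1,  s_6 = 5,  s_7 = 4.
The sequence repeats with period 6.

6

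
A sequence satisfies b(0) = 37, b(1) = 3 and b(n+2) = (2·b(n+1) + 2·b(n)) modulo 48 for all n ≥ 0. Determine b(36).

16

Listing terms: b(0) = 37; b(1) = 3; b(2) = 32; b(3) = 22; b(4) = 12; b(5) = 20; b(6) = 16; b(7) = 24; b(8) = 32; b(9) = 16; b(10) = 0; b(11) = 32; b(12) = 16.
Since (b(11), b(12)) = (b(8), b(9)) = (32, 16) (two consecutive terms determine the rest), the sequence is eventually periodic: after a pre-period of length 8 it cycles with period 3.
For n ≥ 8, b(n) depends only on (n - 8) mod 3. (36 - 8) mod 3 = 1, so b(36) = b(9) = 16.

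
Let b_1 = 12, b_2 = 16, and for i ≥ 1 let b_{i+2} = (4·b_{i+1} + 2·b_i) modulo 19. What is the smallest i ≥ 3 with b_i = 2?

Computing terms: b_1 = 12; b_2 = 16; b_3 = 12; b_4 = 4; b_5 = 2; b_6 = 16; b_7 = 11; b_8 = 0; b_9 = 3; b_{10} = 12; b_{11} = 16.
Since (b_{10}, b_{11}) = (b_1, b_2) = (12, 16) (two consecutive terms determine the rest), the sequence is periodic with period 9.
The value 2 first appears (with i ≥ 3) at b_5.

5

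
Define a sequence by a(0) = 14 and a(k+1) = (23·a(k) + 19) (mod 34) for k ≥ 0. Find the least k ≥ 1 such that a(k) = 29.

Computing terms: a(0) = 14,  a(1) = 1,  a(2) = 8,  a(3) = 33,  a(4) = 30,  a(5) = 29,  a(6) = 6,  a(7) = 21,  a(8) = 26,  a(9) = 5,  a(10) = 32,  a(11) = 7,  a(12) = 10,  a(13) = 11,  a(14) = 0,  a(15) = 19,  a(16) = 14.
Since a(16) = a(0) = 14, the sequence is periodic with period 16.
The value 29 first appears (with k ≥ 1) at a(5).

5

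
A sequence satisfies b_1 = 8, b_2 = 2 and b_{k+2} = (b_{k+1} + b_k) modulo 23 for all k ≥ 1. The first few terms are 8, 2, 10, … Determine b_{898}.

17

We have b_1 = 8,  b_2 = 2,  b_3 = 10,  b_4 = 12,  b_5 = 22,  b_6 = 11,  b_7 = 10,  b_8 = 21,  b_9 = 8,  b_{10} = 6,  b_{11} = 14,  b_{12} = 20,  b_{13} = 11,  b_{14} = 8,  b_{15} = 19,  b_{16} = 4,  b_{17} = 0,  b_{18} = 4,  b_{19} = 4,  b_{20} = 8,  b_{21} = 12,  b_{22} = 20,  b_{23} = 9,  b_{24} = 6,  b_{25} = 15,  b_{26} = 21,  b_{27} = 13,  b_{28} = 11,  b_{29} = 1,  b_{30} = 12,  b_{31} = 13,  b_{32} = 2,  b_{33} = 15,  b_{34} = 17,  b_{35} = 9,  b_{36} = 3,  b_{37} = 12,  b_{38} = 15,  b_{39} = 4,  b_{40} = 19,  b_{41} = 0,  b_{42} = 19,  b_{43} = 19,  b_{44} = 15,  b_{45} = 11,  b_{46} = 3,  b_{47} = 14,  b_{48} = 17,  b_{49} = 8,  b_{50} = 2.
Since (b_{49}, b_{50}) = (b_1, b_2) = (8, 2) (two consecutive terms determine the rest), the sequence is periodic with period 48.
So b_{898} = b_{1 + ((898-1) mod 48)} = b_{34} = 17.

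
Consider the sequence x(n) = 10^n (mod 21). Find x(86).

Computing terms: x(0) = 1; x(1) = 10; x(2) = 16; x(3) = 13; x(4) = 4; x(5) = 19; x(6) = 1.
The sequence repeats with period 6.
So x(86) = x(0 + ((86-0) mod 6)) = x(2) = 16.

16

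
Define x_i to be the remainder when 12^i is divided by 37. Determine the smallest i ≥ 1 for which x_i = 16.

4

Computing terms: x_0 = 1, x_1 = 12, x_2 = 33, x_3 = 26, x_4 = 16, x_5 = 7, x_6 = 10, x_7 = 9, x_8 = 34, x_9 = 1.
Since x_9 = x_0 = 1, the sequence is periodic with period 9.
The value 16 first appears (with i ≥ 1) at x_4.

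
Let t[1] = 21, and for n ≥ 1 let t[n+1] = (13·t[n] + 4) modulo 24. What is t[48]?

Listing terms: t[1] = 21,  t[2] = 13,  t[3] = 5,  t[4] = 21.
Since t[4] = t[1] = 21, the sequence is periodic with period 3.
So t[48] = t[1 + ((48-1) mod 3)] = t[3] = 5.

5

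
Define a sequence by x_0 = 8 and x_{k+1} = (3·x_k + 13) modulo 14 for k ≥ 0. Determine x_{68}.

12

We have x_0 = 8, x_1 = 9, x_2 = 12, x_3 = 7, x_4 = 6, x_5 = 3, x_6 = 8.
Since x_6 = x_0 = 8, the sequence is periodic with period 6.
(68 - 0) mod 6 = 2, so x_{68} = x_2 = 12.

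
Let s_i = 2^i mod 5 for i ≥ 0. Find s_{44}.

s_0 = 1, s_1 = 2, s_2 = 4, s_3 = 3, s_4 = 1.
The sequence repeats with period 4.
So s_{44} = s_{0 + ((44-0) mod 4)} = s_0 = 1.

1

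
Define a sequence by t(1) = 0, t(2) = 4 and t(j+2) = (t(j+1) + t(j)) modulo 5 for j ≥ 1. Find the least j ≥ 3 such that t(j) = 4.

3

Computing terms: t(1) = 0; t(2) = 4; t(3) = 4; t(4) = 3; t(5) = 2; t(6) = 0; t(7) = 2; t(8) = 2; t(9) = 4; t(10) = 1; t(11) = 0; t(12) = 1; t(13) = 1; t(14) = 2; t(15) = 3; t(16) = 0; t(17) = 3; t(18) = 3; t(19) = 1; t(20) = 4; t(21) = 0; t(22) = 4.
Since (t(21), t(22)) = (t(1), t(2)) = (0, 4) (two consecutive terms determine the rest), the sequence is periodic with period 20.
The value 4 first appears (with j ≥ 3) at t(3).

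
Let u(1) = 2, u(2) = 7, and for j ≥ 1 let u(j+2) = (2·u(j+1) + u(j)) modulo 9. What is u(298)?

7

We have u(1) = 2, u(2) = 7, u(3) = 7, u(4) = 3, u(5) = 4, u(6) = 2, u(7) = 8, u(8) = 0, u(9) = 8, u(10) = 7, u(11) = 4, u(12) = 6, u(13) = 7, u(14) = 2, u(15) = 2, u(16) = 6, u(17) = 5, u(18) = 7, u(19) = 1, u(20) = 0, u(21) = 1, u(22) = 2, u(23) = 5, u(24) = 3, u(25) = 2, u(26) = 7.
The sequence repeats with period 24.
(298 - 1) mod 24 = 9, so u(298) = u(10) = 7.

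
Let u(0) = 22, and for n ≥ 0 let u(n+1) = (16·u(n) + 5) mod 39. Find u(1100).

23

We have u(0) = 22,  u(1) = 6,  u(2) = 23,  u(3) = 22.
The sequence repeats with period 3.
(1100 - 0) mod 3 = 2, so u(1100) = u(2) = 23.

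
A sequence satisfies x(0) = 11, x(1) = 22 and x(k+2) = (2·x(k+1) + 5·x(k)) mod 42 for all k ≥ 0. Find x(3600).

11

x(0) = 11; x(1) = 22; x(2) = 15; x(3) = 14; x(4) = 19; x(5) = 24; x(6) = 17; x(7) = 28; x(8) = 15; x(9) = 2; x(10) = 37; x(11) = 0; x(12) = 17; x(13) = 34; x(14) = 27; x(15) = 14; x(16) = 37; x(17) = 18; x(18) = 11; x(19) = 28; x(20) = 27; x(21) = 26; x(22) = 19; x(23) = 0; x(24) = 11; x(25) = 22.
Since (x(24), x(25)) = (x(0), x(1)) = (11, 22) (two consecutive terms determine the rest), the sequence is periodic with period 24.
So x(3600) = x(0 + ((3600-0) mod 24)) = x(0) = 11.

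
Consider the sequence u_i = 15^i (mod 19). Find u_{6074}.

Listing terms: u_1 = 15, u_2 = 16, u_3 = 12, u_4 = 9, u_5 = 2, u_6 = 11, u_7 = 13, u_8 = 5, u_9 = 18, u_{10} = 4, u_{11} = 3, u_{12} = 7, u_{13} = 10, u_{14} = 17, u_{15} = 8, u_{16} = 6, u_{17} = 14, u_{18} = 1, u_{19} = 15.
Since u_{19} = u_1 = 15, the sequence is periodic with period 18.
(6074 - 1) mod 18 = 7, so u_{6074} = u_8 = 5.

5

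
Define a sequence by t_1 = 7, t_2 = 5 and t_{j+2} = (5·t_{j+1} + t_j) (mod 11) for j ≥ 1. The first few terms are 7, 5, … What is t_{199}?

7

We have t_1 = 7; t_2 = 5; t_3 = 10; t_4 = 0; t_5 = 10; t_6 = 6; t_7 = 7; t_8 = 8; t_9 = 3; t_{10} = 1; t_{11} = 8; t_{12} = 8; t_{13} = 4; t_{14} = 6; t_{15} = 1; t_{16} = 0; t_{17} = 1; t_{18} = 5; t_{19} = 4; t_{20} = 3; t_{21} = 8; t_{22} = 10; t_{23} = 3; t_{24} = 3; t_{25} = 7; t_{26} = 5.
The sequence repeats with period 24.
(199 - 1) mod 24 = 6, so t_{199} = t_7 = 7.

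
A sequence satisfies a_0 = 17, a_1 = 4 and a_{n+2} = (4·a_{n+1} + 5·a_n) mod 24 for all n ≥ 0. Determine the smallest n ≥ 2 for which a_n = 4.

Computing terms: a_0 = 17; a_1 = 4; a_2 = 5; a_3 = 16; a_4 = 17; a_5 = 4.
Since (a_4, a_5) = (a_0, a_1) = (17, 4) (two consecutive terms determine the rest), the sequence is periodic with period 4.
The value 4 next appears (with n ≥ 2) at a_5.

5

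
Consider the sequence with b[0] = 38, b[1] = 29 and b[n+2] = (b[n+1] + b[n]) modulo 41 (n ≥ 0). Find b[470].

Computing terms: b[0] = 38; b[1] = 29; b[2] = 26; b[3] = 14; b[4] = 40; b[5] = 13; b[6] = 12; b[7] = 25; b[8] = 37; b[9] = 21; b[10] = 17; b[11] = 38; b[12] = 14; b[13] = 11; b[14] = 25; b[15] = 36; b[16] = 20; b[17] = 15; b[18] = 35; b[19] = 9; b[20] = 3; b[21] = 12; b[22] = 15; b[23] = 27; b[24] = 1; b[25] = 28; b[26] = 29; b[27] = 16; b[28] = 4; b[29] = 20; b[30] = 24; b[31] = 3; b[32] = 27; b[33] = 30; b[34] = 16; b[35] = 5; b[36] = 21; b[37] = 26; b[38] = 6; b[39] = 32; b[40] = 38; b[41] = 29.
The sequence repeats with period 40.
(470 - 0) mod 40 = 30, so b[470] = b[30] = 24.

24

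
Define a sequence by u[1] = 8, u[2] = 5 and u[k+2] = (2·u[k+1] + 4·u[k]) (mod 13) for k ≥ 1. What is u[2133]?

u[1] = 8; u[2] = 5; u[3] = 3; u[4] = 0; u[5] = 12; u[6] = 11; u[7] = 5; u[8] = 2; u[9] = 11; u[10] = 4; u[11] = 0; u[12] = 3; u[13] = 6; u[14] = 11; u[15] = 7; u[16] = 6; u[17] = 1; u[18] = 0; u[19] = 4; u[20] = 8; u[21] = 6; u[22] = 5; u[23] = 8; u[24] = 10; u[25] = 0; u[26] = 1; u[27] = 2; u[28] = 8; u[29] = 11; u[30] = 2; u[31] = 9; u[32] = 0; u[33] = 10; u[34] = 7; u[35] = 2; u[36] = 6; u[37] = 7; u[38] = 12; u[39] = 0; u[40] = 9; u[41] = 5; u[42] = 7; u[43] = 8; u[44] = 5.
The sequence repeats with period 42.
(2133 - 1) mod 42 = 32, so u[2133] = u[33] = 10.

10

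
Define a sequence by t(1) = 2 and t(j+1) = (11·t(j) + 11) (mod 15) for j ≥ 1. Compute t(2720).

6

t(1) = 2, t(2) = 3, t(3) = 14, t(4) = 0, t(5) = 11, t(6) = 12, t(7) = 8, t(8) = 9, t(9) = 5, t(10) = 6, t(11) = 2.
Since t(11) = t(1) = 2, the sequence is periodic with period 10.
(2720 - 1) mod 10 = 9, so t(2720) = t(10) = 6.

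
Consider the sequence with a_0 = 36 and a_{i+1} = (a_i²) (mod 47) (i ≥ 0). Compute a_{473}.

36

Listing terms: a_0 = 36,  a_1 = 27,  a_2 = 24,  a_3 = 12,  a_4 = 3,  a_5 = 9,  a_6 = 34,  a_7 = 28,  a_8 = 32,  a_9 = 37,  a_{10} = 6,  a_{11} = 36.
Since a_{11} = a_0 = 36, the sequence is periodic with period 11.
(473 - 0) mod 11 = 0, so a_{473} = a_0 = 36.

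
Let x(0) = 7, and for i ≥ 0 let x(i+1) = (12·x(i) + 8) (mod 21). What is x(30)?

14

Listing terms: x(0) = 7,  x(1) = 8,  x(2) = 20,  x(3) = 17,  x(4) = 2,  x(5) = 11,  x(6) = 14,  x(7) = 8.
Since x(7) = x(1) = 8, the sequence is eventually periodic: after a pre-period of length 1 it cycles with period 6.
For i ≥ 1, x(i) depends only on (i - 1) mod 6. (30 - 1) mod 6 = 5, so x(30) = x(6) = 14.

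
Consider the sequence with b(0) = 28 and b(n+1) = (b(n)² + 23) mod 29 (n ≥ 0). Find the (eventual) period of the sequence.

Listing terms: b(0) = 28; b(1) = 24; b(2) = 19; b(3) = 7; b(4) = 14; b(5) = 16; b(6) = 18; b(7) = 28.
Since b(7) = b(0) = 28, the sequence is periodic with period 7.

7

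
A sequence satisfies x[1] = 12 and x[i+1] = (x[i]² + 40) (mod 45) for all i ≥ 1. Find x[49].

We have x[1] = 12,  x[2] = 4,  x[3] = 11,  x[4] = 26,  x[5] = 41,  x[6] = 11.
Since x[6] = x[3] = 11, the sequence is eventually periodic: after a pre-period of length 2 it cycles with period 3.
For i ≥ 3, x[i] depends only on (i - 3) mod 3. (49 - 3) mod 3 = 1, so x[49] = x[4] = 26.

26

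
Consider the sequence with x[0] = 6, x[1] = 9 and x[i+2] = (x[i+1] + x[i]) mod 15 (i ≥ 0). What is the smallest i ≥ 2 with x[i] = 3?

x[0] = 6,  x[1] = 9,  x[2] = 0,  x[3] = 9,  x[4] = 9,  x[5] = 3,  x[6] = 12,  x[7] = 0,  x[8] = 12,  x[9] = 12,  x[10] = 9,  x[11] = 6,  x[12] = 0,  x[13] = 6,  x[14] = 6,  x[15] = 12,  x[16] = 3,  x[17] = 0,  x[18] = 3,  x[19] = 3,  x[20] = 6,  x[21] = 9.
The sequence repeats with period 20.
The value 3 first appears (with i ≥ 2) at x[5].

5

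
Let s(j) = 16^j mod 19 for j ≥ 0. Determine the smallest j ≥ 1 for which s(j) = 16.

Computing terms: s(0) = 1; s(1) = 16; s(2) = 9; s(3) = 11; s(4) = 5; s(5) = 4; s(6) = 7; s(7) = 17; s(8) = 6; s(9) = 1.
Since s(9) = s(0) = 1, the sequence is periodic with period 9.
The value 16 first appears (with j ≥ 1) at s(1).

1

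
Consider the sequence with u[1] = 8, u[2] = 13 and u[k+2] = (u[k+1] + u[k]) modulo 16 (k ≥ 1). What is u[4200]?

5

Listing terms: u[1] = 8,  u[2] = 13,  u[3] = 5,  u[4] = 2,  u[5] = 7,  u[6] = 9,  u[7] = 0,  u[8] = 9,  u[9] = 9,  u[10] = 2,  u[11] = 11,  u[12] = 13,  u[13] = 8,  u[14] = 5,  u[15] = 13,  u[16] = 2,  u[17] = 15,  u[18] = 1,  u[19] = 0,  u[20] = 1,  u[21] = 1,  u[22] = 2,  u[23] = 3,  u[24] = 5,  u[25] = 8,  u[26] = 13.
The sequence repeats with period 24.
So u[4200] = u[1 + ((4200-1) mod 24)] = u[24] = 5.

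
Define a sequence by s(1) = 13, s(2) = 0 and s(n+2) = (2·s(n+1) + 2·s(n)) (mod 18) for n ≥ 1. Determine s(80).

Listing terms: s(1) = 13,  s(2) = 0,  s(3) = 8,  s(4) = 16,  s(5) = 12,  s(6) = 2,  s(7) = 10,  s(8) = 6,  s(9) = 14,  s(10) = 4,  s(11) = 0,  s(12) = 8.
Since (s(11), s(12)) = (s(2), s(3)) = (0, 8) (two consecutive terms determine the rest), the sequence is eventually periodic: after a pre-period of length 1 it cycles with period 9.
For n ≥ 2, s(n) depends only on (n - 2) mod 9. (80 - 2) mod 9 = 6, so s(80) = s(8) = 6.

6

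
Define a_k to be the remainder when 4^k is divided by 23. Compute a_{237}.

a_0 = 1,  a_1 = 4,  a_2 = 16,  a_3 = 18,  a_4 = 3,  a_5 = 12,  a_6 = 2,  a_7 = 8,  a_8 = 9,  a_9 = 13,  a_{10} = 6,  a_{11} = 1.
Since a_{11} = a_0 = 1, the sequence is periodic with period 11.
So a_{237} = a_{0 + ((237-0) mod 11)} = a_6 = 2.

2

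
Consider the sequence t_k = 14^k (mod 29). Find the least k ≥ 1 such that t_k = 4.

26

t_0 = 1, t_1 = 14, t_2 = 22, t_3 = 18, t_4 = 20, t_5 = 19, t_6 = 5, t_7 = 12, t_8 = 23, t_9 = 3, t_{10} = 13, t_{11} = 8, t_{12} = 25, t_{13} = 2, t_{14} = 28, t_{15} = 15, t_{16} = 7, t_{17} = 11, t_{18} = 9, t_{19} = 10, t_{20} = 24, t_{21} = 17, t_{22} = 6, t_{23} = 26, t_{24} = 16, t_{25} = 21, t_{26} = 4, t_{27} = 27, t_{28} = 1.
The sequence repeats with period 28.
The value 4 first appears (with k ≥ 1) at t_{26}.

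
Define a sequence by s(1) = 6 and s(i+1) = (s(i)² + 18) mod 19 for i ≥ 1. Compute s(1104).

8

Listing terms: s(1) = 6,  s(2) = 16,  s(3) = 8,  s(4) = 6.
Since s(4) = s(1) = 6, the sequence is periodic with period 3.
So s(1104) = s(1 + ((1104-1) mod 3)) = s(3) = 8.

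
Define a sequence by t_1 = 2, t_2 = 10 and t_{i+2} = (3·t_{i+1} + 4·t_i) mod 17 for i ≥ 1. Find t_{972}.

Computing terms: t_1 = 2, t_2 = 10, t_3 = 4, t_4 = 1, t_5 = 2, t_6 = 10.
The sequence repeats with period 4.
So t_{972} = t_{1 + ((972-1) mod 4)} = t_4 = 1.

1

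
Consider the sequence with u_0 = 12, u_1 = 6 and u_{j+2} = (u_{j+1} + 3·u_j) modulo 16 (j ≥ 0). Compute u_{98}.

Computing terms: u_0 = 12; u_1 = 6; u_2 = 10; u_3 = 12; u_4 = 10; u_5 = 14; u_6 = 12; u_7 = 6.
The sequence repeats with period 6.
So u_{98} = u_{0 + ((98-0) mod 6)} = u_2 = 10.

10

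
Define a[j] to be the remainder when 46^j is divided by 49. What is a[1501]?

4

We have a[1] = 46,  a[2] = 9,  a[3] = 22,  a[4] = 32,  a[5] = 2,  a[6] = 43,  a[7] = 18,  a[8] = 44,  a[9] = 15,  a[10] = 4,  a[11] = 37,  a[12] = 36,  a[13] = 39,  a[14] = 30,  a[15] = 8,  a[16] = 25,  a[17] = 23,  a[18] = 29,  a[19] = 11,  a[20] = 16,  a[21] = 1,  a[22] = 46.
The sequence repeats with period 21.
So a[1501] = a[1 + ((1501-1) mod 21)] = a[10] = 4.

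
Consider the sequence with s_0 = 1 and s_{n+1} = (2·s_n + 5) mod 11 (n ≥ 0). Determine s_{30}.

1

s_0 = 1, s_1 = 7, s_2 = 8, s_3 = 10, s_4 = 3, s_5 = 0, s_6 = 5, s_7 = 4, s_8 = 2, s_9 = 9, s_{10} = 1.
Since s_{10} = s_0 = 1, the sequence is periodic with period 10.
So s_{30} = s_{0 + ((30-0) mod 10)} = s_0 = 1.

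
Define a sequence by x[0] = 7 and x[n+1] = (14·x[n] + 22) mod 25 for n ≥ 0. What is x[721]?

20

x[0] = 7,  x[1] = 20,  x[2] = 2,  x[3] = 0,  x[4] = 22,  x[5] = 5,  x[6] = 17,  x[7] = 10,  x[8] = 12,  x[9] = 15,  x[10] = 7.
The sequence repeats with period 10.
So x[721] = x[0 + ((721-0) mod 10)] = x[1] = 20.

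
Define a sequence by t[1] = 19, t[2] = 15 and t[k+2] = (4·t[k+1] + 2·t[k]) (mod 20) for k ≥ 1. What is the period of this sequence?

t[1] = 19,  t[2] = 15,  t[3] = 18,  t[4] = 2,  t[5] = 4,  t[6] = 0,  t[7] = 8,  t[8] = 12,  t[9] = 4,  t[10] = 0.
Since (t[9], t[10]) = (t[5], t[6]) = (4, 0) (two consecutive terms determine the rest), the sequence is eventually periodic: after a pre-period of length 4 it cycles with period 4.

4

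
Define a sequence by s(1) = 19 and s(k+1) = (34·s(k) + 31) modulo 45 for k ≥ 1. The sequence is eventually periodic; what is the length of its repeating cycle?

18

Computing terms: s(1) = 19, s(2) = 2, s(3) = 9, s(4) = 22, s(5) = 14, s(6) = 12, s(7) = 34, s(8) = 17, s(9) = 24, s(10) = 37, s(11) = 29, s(12) = 27, s(13) = 4, s(14) = 32, s(15) = 39, s(16) = 7, s(17) = 44, s(18) = 42, s(19) = 19.
Since s(19) = s(1) = 19, the sequence is periodic with period 18.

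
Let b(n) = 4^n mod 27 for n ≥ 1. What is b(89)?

We have b(1) = 4, b(2) = 16, b(3) = 10, b(4) = 13, b(5) = 25, b(6) = 19, b(7) = 22, b(8) = 7, b(9) = 1, b(10) = 4.
The sequence repeats with period 9.
So b(89) = b(1 + ((89-1) mod 9)) = b(8) = 7.

7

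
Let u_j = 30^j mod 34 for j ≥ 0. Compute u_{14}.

16

Listing terms: u_0 = 1; u_1 = 30; u_2 = 16; u_3 = 4; u_4 = 18; u_5 = 30.
Since u_5 = u_1 = 30, the sequence is eventually periodic: after a pre-period of length 1 it cycles with period 4.
For j ≥ 1, u_j depends only on (j - 1) mod 4. (14 - 1) mod 4 = 1, so u_{14} = u_2 = 16.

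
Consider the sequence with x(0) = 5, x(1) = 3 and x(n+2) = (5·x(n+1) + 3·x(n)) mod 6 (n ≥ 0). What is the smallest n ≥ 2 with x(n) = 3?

3

We have x(0) = 5, x(1) = 3, x(2) = 0, x(3) = 3, x(4) = 3, x(5) = 0.
Since (x(4), x(5)) = (x(1), x(2)) = (3, 0) (two consecutive terms determine the rest), the sequence is eventually periodic: after a pre-period of length 1 it cycles with period 3.
The value 3 first appears (with n ≥ 2) at x(3).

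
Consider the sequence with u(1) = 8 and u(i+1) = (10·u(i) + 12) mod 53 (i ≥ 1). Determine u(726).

15

Listing terms: u(1) = 8,  u(2) = 39,  u(3) = 31,  u(4) = 4,  u(5) = 52,  u(6) = 2,  u(7) = 32,  u(8) = 14,  u(9) = 46,  u(10) = 48,  u(11) = 15,  u(12) = 3,  u(13) = 42,  u(14) = 8.
Since u(14) = u(1) = 8, the sequence is periodic with period 13.
(726 - 1) mod 13 = 10, so u(726) = u(11) = 15.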